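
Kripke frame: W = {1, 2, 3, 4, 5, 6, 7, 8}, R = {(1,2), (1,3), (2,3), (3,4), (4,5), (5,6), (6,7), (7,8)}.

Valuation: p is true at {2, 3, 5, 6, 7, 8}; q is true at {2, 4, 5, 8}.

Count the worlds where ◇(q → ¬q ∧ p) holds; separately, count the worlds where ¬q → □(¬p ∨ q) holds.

4 and 6

For ◇(q → ¬q ∧ p):
1: successors {2, 3}; q → ¬q ∧ p there: 2:F, 3:T. ✓
2: successors {3}; q → ¬q ∧ p there: 3:T. ✓
3: successors {4}; q → ¬q ∧ p there: 4:F. ✗
4: successors {5}; q → ¬q ∧ p there: 5:F. ✗
5: successors {6}; q → ¬q ∧ p there: 6:T. ✓
6: successors {7}; q → ¬q ∧ p there: 7:T. ✓
7: successors {8}; q → ¬q ∧ p there: 8:F. ✗
8: no successors, so ◇(q → ¬q ∧ p) fails. ✗
— 4 worlds.
For ¬q → □(¬p ∨ q):
1: ¬q is T, □(¬p ∨ q) is F. ✗
2: ¬q is F, □(¬p ∨ q) is F. ✓
3: ¬q is T, □(¬p ∨ q) is T. ✓
4: ¬q is F, □(¬p ∨ q) is T. ✓
5: ¬q is F, □(¬p ∨ q) is F. ✓
6: ¬q is T, □(¬p ∨ q) is F. ✗
7: ¬q is T, □(¬p ∨ q) is T. ✓
8: ¬q is F, □(¬p ∨ q) is T. ✓
— 6 worlds.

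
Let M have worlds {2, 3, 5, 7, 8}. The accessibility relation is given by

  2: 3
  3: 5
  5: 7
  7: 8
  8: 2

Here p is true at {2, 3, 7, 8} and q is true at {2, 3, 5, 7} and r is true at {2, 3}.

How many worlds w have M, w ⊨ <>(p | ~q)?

4

2: successors {3}; p | ~q there: 3:T. ✓
3: successors {5}; p | ~q there: 5:F. ✗
5: successors {7}; p | ~q there: 7:T. ✓
7: successors {8}; p | ~q there: 8:T. ✓
8: successors {2}; p | ~q there: 2:T. ✓
Satisfying worlds: {2, 5, 7, 8}.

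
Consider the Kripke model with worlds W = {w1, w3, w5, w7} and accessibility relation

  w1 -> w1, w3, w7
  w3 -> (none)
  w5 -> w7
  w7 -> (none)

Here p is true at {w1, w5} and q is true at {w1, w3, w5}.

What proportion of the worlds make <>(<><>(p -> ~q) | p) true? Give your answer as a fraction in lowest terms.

1/4

w1: successors {w1, w3, w7}; <><>(p -> ~q) | p there: w1:T, w3:F, w7:F. ✓
w3: no successors, so <>(<><>(p -> ~q) | p) fails. ✗
w5: successors {w7}; <><>(p -> ~q) | p there: w7:F. ✗
w7: no successors, so <>(<><>(p -> ~q) | p) fails. ✗
That's 1 of 4 worlds, so 1/4.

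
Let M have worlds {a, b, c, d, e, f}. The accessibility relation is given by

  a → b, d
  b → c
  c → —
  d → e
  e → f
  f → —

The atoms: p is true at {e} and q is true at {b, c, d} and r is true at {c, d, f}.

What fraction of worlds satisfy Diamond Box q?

1/2

a: successors {b, d}; Box q there: b:T, d:F. ✓
b: successors {c}; Box q there: c:T. ✓
c: no successors, so Diamond Box q fails. ✗
d: successors {e}; Box q there: e:F. ✗
e: successors {f}; Box q there: f:T. ✓
f: no successors, so Diamond Box q fails. ✗
That's 3 of 6 worlds, so 3/6 = 1/2.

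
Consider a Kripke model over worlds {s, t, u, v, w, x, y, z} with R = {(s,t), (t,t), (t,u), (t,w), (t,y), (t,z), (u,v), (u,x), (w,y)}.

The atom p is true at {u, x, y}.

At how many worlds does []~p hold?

s: successors {t}; ~p there: t:T. ✓
t: successors {t, u, w, y, z}; ~p there: t:T, u:F, w:T, y:F, z:T. ✗
u: successors {v, x}; ~p there: v:T, x:F. ✗
v: no successors, so []~p holds vacuously. ✓
w: successors {y}; ~p there: y:F. ✗
x: no successors, so []~p holds vacuously. ✓
y: no successors, so []~p holds vacuously. ✓
z: no successors, so []~p holds vacuously. ✓
Satisfying worlds: {s, v, x, y, z}.

5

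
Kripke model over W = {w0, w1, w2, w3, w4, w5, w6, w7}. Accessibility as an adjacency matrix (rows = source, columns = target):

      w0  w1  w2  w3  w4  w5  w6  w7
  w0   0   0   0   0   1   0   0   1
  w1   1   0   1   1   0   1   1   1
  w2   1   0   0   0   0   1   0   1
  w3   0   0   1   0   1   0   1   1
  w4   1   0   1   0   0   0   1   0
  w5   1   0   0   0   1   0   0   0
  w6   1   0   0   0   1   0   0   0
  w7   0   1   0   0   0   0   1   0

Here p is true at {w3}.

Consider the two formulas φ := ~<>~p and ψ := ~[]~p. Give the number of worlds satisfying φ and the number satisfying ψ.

For ~<>~p:
w0: <>~p is T. ✗
w1: <>~p is T. ✗
w2: <>~p is T. ✗
w3: <>~p is T. ✗
w4: <>~p is T. ✗
w5: <>~p is T. ✗
w6: <>~p is T. ✗
w7: <>~p is T. ✗
— 0 worlds.
For ~[]~p:
w0: []~p is T. ✗
w1: []~p is F. ✓
w2: []~p is T. ✗
w3: []~p is T. ✗
w4: []~p is T. ✗
w5: []~p is T. ✗
w6: []~p is T. ✗
w7: []~p is T. ✗
— 1 world.

0 and 1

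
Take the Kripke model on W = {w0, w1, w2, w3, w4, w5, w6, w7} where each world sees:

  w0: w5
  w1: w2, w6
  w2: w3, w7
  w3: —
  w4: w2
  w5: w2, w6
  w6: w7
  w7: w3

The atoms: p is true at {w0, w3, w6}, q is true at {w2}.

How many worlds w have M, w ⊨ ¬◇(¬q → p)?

w0: ◇(¬q → p) is F. ✓
w1: ◇(¬q → p) is T. ✗
w2: ◇(¬q → p) is T. ✗
w3: ◇(¬q → p) is F. ✓
w4: ◇(¬q → p) is T. ✗
w5: ◇(¬q → p) is T. ✗
w6: ◇(¬q → p) is F. ✓
w7: ◇(¬q → p) is T. ✗
Satisfying worlds: {w0, w3, w6}.

3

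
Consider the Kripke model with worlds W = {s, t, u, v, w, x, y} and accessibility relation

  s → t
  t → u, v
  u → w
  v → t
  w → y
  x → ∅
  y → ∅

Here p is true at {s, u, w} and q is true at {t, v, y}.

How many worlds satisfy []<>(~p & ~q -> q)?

s: successors {t}; <>(~p & ~q -> q) there: t:T. ✓
t: successors {u, v}; <>(~p & ~q -> q) there: u:T, v:T. ✓
u: successors {w}; <>(~p & ~q -> q) there: w:T. ✓
v: successors {t}; <>(~p & ~q -> q) there: t:T. ✓
w: successors {y}; <>(~p & ~q -> q) there: y:F. ✗
x: no successors, so []<>(~p & ~q -> q) holds vacuously. ✓
y: no successors, so []<>(~p & ~q -> q) holds vacuously. ✓
Satisfying worlds: {s, t, u, v, x, y}.

6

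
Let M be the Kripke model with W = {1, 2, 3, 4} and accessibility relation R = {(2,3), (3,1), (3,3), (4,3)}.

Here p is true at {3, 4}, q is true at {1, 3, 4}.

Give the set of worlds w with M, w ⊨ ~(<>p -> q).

1: <>p -> q is T. ✗
2: <>p -> q is F. ✓
3: <>p -> q is T. ✗
4: <>p -> q is T. ✗

{2}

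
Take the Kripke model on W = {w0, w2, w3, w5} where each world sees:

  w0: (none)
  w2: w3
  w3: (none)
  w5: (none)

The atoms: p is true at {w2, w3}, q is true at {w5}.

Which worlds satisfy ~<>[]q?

{w0, w3, w5}

w0: <>[]q is F. ✓
w2: <>[]q is T. ✗
w3: <>[]q is F. ✓
w5: <>[]q is F. ✓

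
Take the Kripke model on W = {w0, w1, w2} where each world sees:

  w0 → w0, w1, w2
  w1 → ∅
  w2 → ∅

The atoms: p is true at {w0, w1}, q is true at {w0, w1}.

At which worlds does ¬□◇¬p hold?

w0: □◇¬p is F. ✓
w1: □◇¬p is T. ✗
w2: □◇¬p is T. ✗

{w0}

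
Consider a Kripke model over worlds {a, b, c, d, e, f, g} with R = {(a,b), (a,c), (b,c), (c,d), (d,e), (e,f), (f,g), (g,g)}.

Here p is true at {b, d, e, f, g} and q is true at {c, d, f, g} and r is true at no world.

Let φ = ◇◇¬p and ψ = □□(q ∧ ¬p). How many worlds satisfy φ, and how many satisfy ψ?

1 and 0

For ◇◇¬p:
a: successors {b, c}; ◇¬p there: b:T, c:F. ✓
b: successors {c}; ◇¬p there: c:F. ✗
c: successors {d}; ◇¬p there: d:F. ✗
d: successors {e}; ◇¬p there: e:F. ✗
e: successors {f}; ◇¬p there: f:F. ✗
f: successors {g}; ◇¬p there: g:F. ✗
g: successors {g}; ◇¬p there: g:F. ✗
— 1 world.
For □□(q ∧ ¬p):
a: successors {b, c}; □(q ∧ ¬p) there: b:T, c:F. ✗
b: successors {c}; □(q ∧ ¬p) there: c:F. ✗
c: successors {d}; □(q ∧ ¬p) there: d:F. ✗
d: successors {e}; □(q ∧ ¬p) there: e:F. ✗
e: successors {f}; □(q ∧ ¬p) there: f:F. ✗
f: successors {g}; □(q ∧ ¬p) there: g:F. ✗
g: successors {g}; □(q ∧ ¬p) there: g:F. ✗
— 0 worlds.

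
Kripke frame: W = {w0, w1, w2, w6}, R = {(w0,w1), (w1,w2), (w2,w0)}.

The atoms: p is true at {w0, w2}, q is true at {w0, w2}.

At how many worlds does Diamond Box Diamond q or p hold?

w0: Diamond Box Diamond q is T, p is T. ✓
w1: Diamond Box Diamond q is F, p is F. ✗
w2: Diamond Box Diamond q is T, p is T. ✓
w6: Diamond Box Diamond q is F, p is F. ✗
Satisfying worlds: {w0, w2}.

2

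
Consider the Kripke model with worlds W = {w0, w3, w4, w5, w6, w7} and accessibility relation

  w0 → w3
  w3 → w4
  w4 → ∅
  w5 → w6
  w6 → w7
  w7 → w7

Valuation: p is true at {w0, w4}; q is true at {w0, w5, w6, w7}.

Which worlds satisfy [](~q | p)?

{w0, w3, w4}

w0: successors {w3}; ~q | p there: w3:T. ✓
w3: successors {w4}; ~q | p there: w4:T. ✓
w4: no successors, so [](~q | p) holds vacuously. ✓
w5: successors {w6}; ~q | p there: w6:F. ✗
w6: successors {w7}; ~q | p there: w7:F. ✗
w7: successors {w7}; ~q | p there: w7:F. ✗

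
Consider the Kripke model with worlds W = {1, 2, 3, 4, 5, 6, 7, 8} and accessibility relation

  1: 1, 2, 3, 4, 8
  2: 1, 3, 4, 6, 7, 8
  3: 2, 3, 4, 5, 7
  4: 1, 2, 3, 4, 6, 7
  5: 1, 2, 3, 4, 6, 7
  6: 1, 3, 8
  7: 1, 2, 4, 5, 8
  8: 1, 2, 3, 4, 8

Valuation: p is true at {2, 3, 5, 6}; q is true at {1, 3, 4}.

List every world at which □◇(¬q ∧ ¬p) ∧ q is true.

{1, 3, 4}

1: □◇(¬q ∧ ¬p) is T, q is T. ✓
2: □◇(¬q ∧ ¬p) is T, q is F. ✗
3: □◇(¬q ∧ ¬p) is T, q is T. ✓
4: □◇(¬q ∧ ¬p) is T, q is T. ✓
5: □◇(¬q ∧ ¬p) is T, q is F. ✗
6: □◇(¬q ∧ ¬p) is T, q is F. ✗
7: □◇(¬q ∧ ¬p) is T, q is F. ✗
8: □◇(¬q ∧ ¬p) is T, q is F. ✗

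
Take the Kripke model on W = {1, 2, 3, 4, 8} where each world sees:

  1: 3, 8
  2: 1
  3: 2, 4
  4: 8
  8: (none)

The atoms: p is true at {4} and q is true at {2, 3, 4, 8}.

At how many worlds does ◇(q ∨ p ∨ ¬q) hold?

4

1: successors {3, 8}; q ∨ p ∨ ¬q there: 3:T, 8:T. ✓
2: successors {1}; q ∨ p ∨ ¬q there: 1:T. ✓
3: successors {2, 4}; q ∨ p ∨ ¬q there: 2:T, 4:T. ✓
4: successors {8}; q ∨ p ∨ ¬q there: 8:T. ✓
8: no successors, so ◇(q ∨ p ∨ ¬q) fails. ✗
Satisfying worlds: {1, 2, 3, 4}.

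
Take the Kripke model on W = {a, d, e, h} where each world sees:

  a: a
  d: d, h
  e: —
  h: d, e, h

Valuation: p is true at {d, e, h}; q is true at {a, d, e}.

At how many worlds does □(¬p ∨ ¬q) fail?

2

a: successors {a}; ¬p ∨ ¬q there: a:T. ✓
d: successors {d, h}; ¬p ∨ ¬q there: d:F, h:T. ✗
e: no successors, so □(¬p ∨ ¬q) holds vacuously. ✓
h: successors {d, e, h}; ¬p ∨ ¬q there: d:F, e:F, h:T. ✗
Satisfying worlds: {a, e}.
So □(¬p ∨ ¬q) fails at the other 2 worlds.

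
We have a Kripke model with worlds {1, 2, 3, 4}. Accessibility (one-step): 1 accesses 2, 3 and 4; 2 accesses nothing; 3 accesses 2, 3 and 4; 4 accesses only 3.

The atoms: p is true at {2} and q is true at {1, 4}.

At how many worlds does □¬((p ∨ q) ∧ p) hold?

2

1: successors {2, 3, 4}; ¬((p ∨ q) ∧ p) there: 2:F, 3:T, 4:T. ✗
2: no successors, so □¬((p ∨ q) ∧ p) holds vacuously. ✓
3: successors {2, 3, 4}; ¬((p ∨ q) ∧ p) there: 2:F, 3:T, 4:T. ✗
4: successors {3}; ¬((p ∨ q) ∧ p) there: 3:T. ✓
Satisfying worlds: {2, 4}.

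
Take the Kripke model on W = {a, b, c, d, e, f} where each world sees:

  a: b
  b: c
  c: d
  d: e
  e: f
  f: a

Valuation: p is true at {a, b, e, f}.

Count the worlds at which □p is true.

4

a: successors {b}; p there: b:T. ✓
b: successors {c}; p there: c:F. ✗
c: successors {d}; p there: d:F. ✗
d: successors {e}; p there: e:T. ✓
e: successors {f}; p there: f:T. ✓
f: successors {a}; p there: a:T. ✓
Satisfying worlds: {a, d, e, f}.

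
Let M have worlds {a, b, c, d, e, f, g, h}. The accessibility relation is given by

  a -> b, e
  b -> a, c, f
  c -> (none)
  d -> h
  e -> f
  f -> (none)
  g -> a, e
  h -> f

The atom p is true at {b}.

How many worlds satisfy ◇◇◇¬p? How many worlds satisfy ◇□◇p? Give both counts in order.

3 and 3

For ◇◇◇¬p:
a: successors {b, e}; ◇◇¬p there: b:T, e:F. ✓
b: successors {a, c, f}; ◇◇¬p there: a:T, c:F, f:F. ✓
c: no successors, so ◇◇◇¬p fails. ✗
d: successors {h}; ◇◇¬p there: h:F. ✗
e: successors {f}; ◇◇¬p there: f:F. ✗
f: no successors, so ◇◇◇¬p fails. ✗
g: successors {a, e}; ◇◇¬p there: a:T, e:F. ✓
h: successors {f}; ◇◇¬p there: f:F. ✗
— 3 worlds.
For ◇□◇p:
a: successors {b, e}; □◇p there: b:F, e:F. ✗
b: successors {a, c, f}; □◇p there: a:F, c:T, f:T. ✓
c: no successors, so ◇□◇p fails. ✗
d: successors {h}; □◇p there: h:F. ✗
e: successors {f}; □◇p there: f:T. ✓
f: no successors, so ◇□◇p fails. ✗
g: successors {a, e}; □◇p there: a:F, e:F. ✗
h: successors {f}; □◇p there: f:T. ✓
— 3 worlds.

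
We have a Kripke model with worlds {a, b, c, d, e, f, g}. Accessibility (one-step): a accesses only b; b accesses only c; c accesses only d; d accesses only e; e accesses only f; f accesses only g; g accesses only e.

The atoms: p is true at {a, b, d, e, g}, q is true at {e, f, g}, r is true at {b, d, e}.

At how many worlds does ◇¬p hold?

a: successors {b}; ¬p there: b:F. ✗
b: successors {c}; ¬p there: c:T. ✓
c: successors {d}; ¬p there: d:F. ✗
d: successors {e}; ¬p there: e:F. ✗
e: successors {f}; ¬p there: f:T. ✓
f: successors {g}; ¬p there: g:F. ✗
g: successors {e}; ¬p there: e:F. ✗
Satisfying worlds: {b, e}.

2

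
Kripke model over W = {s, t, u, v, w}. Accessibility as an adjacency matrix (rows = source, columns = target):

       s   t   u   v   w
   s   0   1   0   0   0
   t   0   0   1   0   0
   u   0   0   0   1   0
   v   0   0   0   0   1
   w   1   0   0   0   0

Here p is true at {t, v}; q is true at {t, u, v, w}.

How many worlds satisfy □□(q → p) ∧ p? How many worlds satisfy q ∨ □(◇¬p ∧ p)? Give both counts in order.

For □□(q → p) ∧ p:
s: □□(q → p) is F, p is F. ✗
t: □□(q → p) is T, p is T. ✓
u: □□(q → p) is F, p is F. ✗
v: □□(q → p) is T, p is T. ✓
w: □□(q → p) is T, p is F. ✗
— 2 worlds.
For q ∨ □(◇¬p ∧ p):
s: q is F, □(◇¬p ∧ p) is T. ✓
t: q is T, □(◇¬p ∧ p) is F. ✓
u: q is T, □(◇¬p ∧ p) is T. ✓
v: q is T, □(◇¬p ∧ p) is F. ✓
w: q is T, □(◇¬p ∧ p) is F. ✓
— 5 worlds.

2 and 5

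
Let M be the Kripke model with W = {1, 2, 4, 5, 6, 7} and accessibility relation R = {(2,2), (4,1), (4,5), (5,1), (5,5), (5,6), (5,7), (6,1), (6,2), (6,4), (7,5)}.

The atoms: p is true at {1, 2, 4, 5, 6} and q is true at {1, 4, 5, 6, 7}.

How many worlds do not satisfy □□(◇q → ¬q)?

1: no successors, so □□(◇q → ¬q) holds vacuously. ✓
2: successors {2}; □(◇q → ¬q) there: 2:T. ✓
4: successors {1, 5}; □(◇q → ¬q) there: 1:T, 5:F. ✗
5: successors {1, 5, 6, 7}; □(◇q → ¬q) there: 1:T, 5:F, 6:F, 7:F. ✗
6: successors {1, 2, 4}; □(◇q → ¬q) there: 1:T, 2:T, 4:F. ✗
7: successors {5}; □(◇q → ¬q) there: 5:F. ✗
Satisfying worlds: {1, 2}.
So □□(◇q → ¬q) fails at the other 4 worlds.

4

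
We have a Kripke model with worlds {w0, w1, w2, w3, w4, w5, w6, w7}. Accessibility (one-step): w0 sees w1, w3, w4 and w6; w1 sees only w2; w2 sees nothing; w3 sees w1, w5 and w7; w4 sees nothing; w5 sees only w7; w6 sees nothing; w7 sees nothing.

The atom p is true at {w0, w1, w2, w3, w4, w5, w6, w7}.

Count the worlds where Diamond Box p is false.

w0: successors {w1, w3, w4, w6}; Box p there: w1:T, w3:T, w4:T, w6:T. ✓
w1: successors {w2}; Box p there: w2:T. ✓
w2: no successors, so Diamond Box p fails. ✗
w3: successors {w1, w5, w7}; Box p there: w1:T, w5:T, w7:T. ✓
w4: no successors, so Diamond Box p fails. ✗
w5: successors {w7}; Box p there: w7:T. ✓
w6: no successors, so Diamond Box p fails. ✗
w7: no successors, so Diamond Box p fails. ✗
Satisfying worlds: {w0, w1, w3, w5}.
So Diamond Box p fails at the other 4 worlds.

4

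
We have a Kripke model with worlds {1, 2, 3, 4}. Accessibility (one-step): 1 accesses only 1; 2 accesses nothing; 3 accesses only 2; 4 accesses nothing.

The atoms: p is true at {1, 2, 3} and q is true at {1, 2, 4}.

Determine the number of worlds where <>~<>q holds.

1

1: successors {1}; ~<>q there: 1:F. ✗
2: no successors, so <>~<>q fails. ✗
3: successors {2}; ~<>q there: 2:T. ✓
4: no successors, so <>~<>q fails. ✗
Satisfying worlds: {3}.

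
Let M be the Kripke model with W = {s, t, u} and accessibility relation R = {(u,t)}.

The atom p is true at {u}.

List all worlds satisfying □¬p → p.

{u}

s: □¬p is T, p is F. ✗
t: □¬p is T, p is F. ✗
u: □¬p is T, p is T. ✓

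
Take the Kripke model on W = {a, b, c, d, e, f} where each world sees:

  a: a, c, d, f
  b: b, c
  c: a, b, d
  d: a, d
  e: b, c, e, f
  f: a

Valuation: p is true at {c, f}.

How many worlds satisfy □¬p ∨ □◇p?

a: □¬p is F, □◇p is F. ✗
b: □¬p is F, □◇p is F. ✗
c: □¬p is T, □◇p is F. ✓
d: □¬p is T, □◇p is F. ✓
e: □¬p is F, □◇p is F. ✗
f: □¬p is T, □◇p is T. ✓
Satisfying worlds: {c, d, f}.

3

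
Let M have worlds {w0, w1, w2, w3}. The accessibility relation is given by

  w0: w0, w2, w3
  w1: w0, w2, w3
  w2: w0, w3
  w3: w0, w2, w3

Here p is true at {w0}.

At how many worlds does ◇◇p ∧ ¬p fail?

1

w0: ◇◇p is T, ¬p is F. ✗
w1: ◇◇p is T, ¬p is T. ✓
w2: ◇◇p is T, ¬p is T. ✓
w3: ◇◇p is T, ¬p is T. ✓
Satisfying worlds: {w1, w2, w3}.
So ◇◇p ∧ ¬p fails at the other 1 world.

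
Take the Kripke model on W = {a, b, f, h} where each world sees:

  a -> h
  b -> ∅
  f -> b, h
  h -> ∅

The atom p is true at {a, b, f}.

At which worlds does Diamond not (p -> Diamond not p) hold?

a: successors {h}; not (p -> Diamond not p) there: h:F. ✗
b: no successors, so Diamond not (p -> Diamond not p) fails. ✗
f: successors {b, h}; not (p -> Diamond not p) there: b:T, h:F. ✓
h: no successors, so Diamond not (p -> Diamond not p) fails. ✗

{f}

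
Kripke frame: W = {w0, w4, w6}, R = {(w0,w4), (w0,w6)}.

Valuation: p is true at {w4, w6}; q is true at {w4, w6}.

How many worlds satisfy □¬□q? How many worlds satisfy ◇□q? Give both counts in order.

2 and 1

For □¬□q:
w0: successors {w4, w6}; ¬□q there: w4:F, w6:F. ✗
w4: no successors, so □¬□q holds vacuously. ✓
w6: no successors, so □¬□q holds vacuously. ✓
— 2 worlds.
For ◇□q:
w0: successors {w4, w6}; □q there: w4:T, w6:T. ✓
w4: no successors, so ◇□q fails. ✗
w6: no successors, so ◇□q fails. ✗
— 1 world.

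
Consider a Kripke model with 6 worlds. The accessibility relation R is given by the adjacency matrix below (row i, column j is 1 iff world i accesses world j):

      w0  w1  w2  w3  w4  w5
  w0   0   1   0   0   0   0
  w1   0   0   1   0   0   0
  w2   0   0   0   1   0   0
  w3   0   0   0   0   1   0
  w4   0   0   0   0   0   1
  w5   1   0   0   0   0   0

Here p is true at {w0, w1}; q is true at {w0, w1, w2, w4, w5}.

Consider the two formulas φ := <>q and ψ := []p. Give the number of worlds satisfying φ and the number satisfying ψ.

For <>q:
w0: successors {w1}; q there: w1:T. ✓
w1: successors {w2}; q there: w2:T. ✓
w2: successors {w3}; q there: w3:F. ✗
w3: successors {w4}; q there: w4:T. ✓
w4: successors {w5}; q there: w5:T. ✓
w5: successors {w0}; q there: w0:T. ✓
— 5 worlds.
For []p:
w0: successors {w1}; p there: w1:T. ✓
w1: successors {w2}; p there: w2:F. ✗
w2: successors {w3}; p there: w3:F. ✗
w3: successors {w4}; p there: w4:F. ✗
w4: successors {w5}; p there: w5:F. ✗
w5: successors {w0}; p there: w0:T. ✓
— 2 worlds.

5 and 2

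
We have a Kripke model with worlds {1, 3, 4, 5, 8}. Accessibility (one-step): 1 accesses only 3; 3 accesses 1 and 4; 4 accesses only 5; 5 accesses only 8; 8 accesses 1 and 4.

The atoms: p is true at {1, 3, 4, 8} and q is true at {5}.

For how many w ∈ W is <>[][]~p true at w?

1: successors {3}; [][]~p there: 3:F. ✗
3: successors {1, 4}; [][]~p there: 1:F, 4:F. ✗
4: successors {5}; [][]~p there: 5:F. ✗
5: successors {8}; [][]~p there: 8:F. ✗
8: successors {1, 4}; [][]~p there: 1:F, 4:F. ✗
Satisfying worlds: ∅.

0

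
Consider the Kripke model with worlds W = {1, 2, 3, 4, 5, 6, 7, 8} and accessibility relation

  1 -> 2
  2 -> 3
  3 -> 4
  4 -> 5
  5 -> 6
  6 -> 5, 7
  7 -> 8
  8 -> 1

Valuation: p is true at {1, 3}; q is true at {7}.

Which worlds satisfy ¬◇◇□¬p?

1: ◇◇□¬p is T. ✗
2: ◇◇□¬p is T. ✗
3: ◇◇□¬p is T. ✗
4: ◇◇□¬p is T. ✗
5: ◇◇□¬p is T. ✗
6: ◇◇□¬p is T. ✗
7: ◇◇□¬p is T. ✗
8: ◇◇□¬p is F. ✓

{8}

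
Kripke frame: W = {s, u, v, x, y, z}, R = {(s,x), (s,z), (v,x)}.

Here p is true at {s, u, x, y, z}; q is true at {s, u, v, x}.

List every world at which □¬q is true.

s: successors {x, z}; ¬q there: x:F, z:T. ✗
u: no successors, so □¬q holds vacuously. ✓
v: successors {x}; ¬q there: x:F. ✗
x: no successors, so □¬q holds vacuously. ✓
y: no successors, so □¬q holds vacuously. ✓
z: no successors, so □¬q holds vacuously. ✓

{u, x, y, z}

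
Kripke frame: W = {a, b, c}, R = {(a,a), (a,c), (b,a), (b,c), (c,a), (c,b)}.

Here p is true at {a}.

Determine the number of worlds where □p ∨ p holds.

1

a: □p is F, p is T. ✓
b: □p is F, p is F. ✗
c: □p is F, p is F. ✗
Satisfying worlds: {a}.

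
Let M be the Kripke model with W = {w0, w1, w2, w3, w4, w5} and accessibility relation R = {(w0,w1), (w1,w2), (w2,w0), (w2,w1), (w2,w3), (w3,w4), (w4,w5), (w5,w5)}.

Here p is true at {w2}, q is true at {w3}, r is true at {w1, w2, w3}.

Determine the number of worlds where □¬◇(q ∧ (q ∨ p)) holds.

w0: successors {w1}; ¬◇(q ∧ (q ∨ p)) there: w1:T. ✓
w1: successors {w2}; ¬◇(q ∧ (q ∨ p)) there: w2:F. ✗
w2: successors {w0, w1, w3}; ¬◇(q ∧ (q ∨ p)) there: w0:T, w1:T, w3:T. ✓
w3: successors {w4}; ¬◇(q ∧ (q ∨ p)) there: w4:T. ✓
w4: successors {w5}; ¬◇(q ∧ (q ∨ p)) there: w5:T. ✓
w5: successors {w5}; ¬◇(q ∧ (q ∨ p)) there: w5:T. ✓
Satisfying worlds: {w0, w2, w3, w4, w5}.

5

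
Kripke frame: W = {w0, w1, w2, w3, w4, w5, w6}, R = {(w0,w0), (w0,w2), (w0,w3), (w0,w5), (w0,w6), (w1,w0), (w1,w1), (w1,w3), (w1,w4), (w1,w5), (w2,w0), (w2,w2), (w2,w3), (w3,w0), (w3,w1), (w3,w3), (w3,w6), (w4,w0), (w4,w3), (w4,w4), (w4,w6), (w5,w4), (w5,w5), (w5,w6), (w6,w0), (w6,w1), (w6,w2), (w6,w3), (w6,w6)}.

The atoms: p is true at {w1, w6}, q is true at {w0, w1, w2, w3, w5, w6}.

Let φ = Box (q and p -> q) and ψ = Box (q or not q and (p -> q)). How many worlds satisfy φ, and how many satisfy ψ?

7 and 7

For Box (q and p -> q):
w0: successors {w0, w2, w3, w5, w6}; q and p -> q there: w0:T, w2:T, w3:T, w5:T, w6:T. ✓
w1: successors {w0, w1, w3, w4, w5}; q and p -> q there: w0:T, w1:T, w3:T, w4:T, w5:T. ✓
w2: successors {w0, w2, w3}; q and p -> q there: w0:T, w2:T, w3:T. ✓
w3: successors {w0, w1, w3, w6}; q and p -> q there: w0:T, w1:T, w3:T, w6:T. ✓
w4: successors {w0, w3, w4, w6}; q and p -> q there: w0:T, w3:T, w4:T, w6:T. ✓
w5: successors {w4, w5, w6}; q and p -> q there: w4:T, w5:T, w6:T. ✓
w6: successors {w0, w1, w2, w3, w6}; q and p -> q there: w0:T, w1:T, w2:T, w3:T, w6:T. ✓
— 7 worlds.
For Box (q or not q and (p -> q)):
w0: successors {w0, w2, w3, w5, w6}; q or not q and (p -> q) there: w0:T, w2:T, w3:T, w5:T, w6:T. ✓
w1: successors {w0, w1, w3, w4, w5}; q or not q and (p -> q) there: w0:T, w1:T, w3:T, w4:T, w5:T. ✓
w2: successors {w0, w2, w3}; q or not q and (p -> q) there: w0:T, w2:T, w3:T. ✓
w3: successors {w0, w1, w3, w6}; q or not q and (p -> q) there: w0:T, w1:T, w3:T, w6:T. ✓
w4: successors {w0, w3, w4, w6}; q or not q and (p -> q) there: w0:T, w3:T, w4:T, w6:T. ✓
w5: successors {w4, w5, w6}; q or not q and (p -> q) there: w4:T, w5:T, w6:T. ✓
w6: successors {w0, w1, w2, w3, w6}; q or not q and (p -> q) there: w0:T, w1:T, w2:T, w3:T, w6:T. ✓
— 7 worlds.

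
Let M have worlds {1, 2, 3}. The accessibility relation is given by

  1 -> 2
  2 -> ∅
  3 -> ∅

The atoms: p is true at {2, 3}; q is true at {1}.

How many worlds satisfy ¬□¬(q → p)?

1: □¬(q → p) is F. ✓
2: □¬(q → p) is T. ✗
3: □¬(q → p) is T. ✗
Satisfying worlds: {1}.

1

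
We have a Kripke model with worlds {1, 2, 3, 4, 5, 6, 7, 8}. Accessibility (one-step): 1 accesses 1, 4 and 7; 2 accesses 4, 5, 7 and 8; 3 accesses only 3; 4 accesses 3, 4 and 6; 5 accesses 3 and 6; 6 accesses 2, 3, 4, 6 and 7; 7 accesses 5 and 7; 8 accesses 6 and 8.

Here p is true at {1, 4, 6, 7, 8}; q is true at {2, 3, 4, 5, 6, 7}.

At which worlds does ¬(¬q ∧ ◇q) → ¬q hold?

{1, 8}

1: ¬(¬q ∧ ◇q) is F, ¬q is T. ✓
2: ¬(¬q ∧ ◇q) is T, ¬q is F. ✗
3: ¬(¬q ∧ ◇q) is T, ¬q is F. ✗
4: ¬(¬q ∧ ◇q) is T, ¬q is F. ✗
5: ¬(¬q ∧ ◇q) is T, ¬q is F. ✗
6: ¬(¬q ∧ ◇q) is T, ¬q is F. ✗
7: ¬(¬q ∧ ◇q) is T, ¬q is F. ✗
8: ¬(¬q ∧ ◇q) is F, ¬q is T. ✓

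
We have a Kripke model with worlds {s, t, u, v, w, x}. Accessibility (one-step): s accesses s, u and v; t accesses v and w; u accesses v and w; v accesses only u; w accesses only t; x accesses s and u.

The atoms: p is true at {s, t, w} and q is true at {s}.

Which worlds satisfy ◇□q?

∅

s: successors {s, u, v}; □q there: s:F, u:F, v:F. ✗
t: successors {v, w}; □q there: v:F, w:F. ✗
u: successors {v, w}; □q there: v:F, w:F. ✗
v: successors {u}; □q there: u:F. ✗
w: successors {t}; □q there: t:F. ✗
x: successors {s, u}; □q there: s:F, u:F. ✗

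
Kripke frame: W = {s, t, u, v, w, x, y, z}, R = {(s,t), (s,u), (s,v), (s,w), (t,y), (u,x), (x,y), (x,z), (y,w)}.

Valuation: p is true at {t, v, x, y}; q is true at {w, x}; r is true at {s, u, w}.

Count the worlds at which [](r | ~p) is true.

4

s: successors {t, u, v, w}; r | ~p there: t:F, u:T, v:F, w:T. ✗
t: successors {y}; r | ~p there: y:F. ✗
u: successors {x}; r | ~p there: x:F. ✗
v: no successors, so [](r | ~p) holds vacuously. ✓
w: no successors, so [](r | ~p) holds vacuously. ✓
x: successors {y, z}; r | ~p there: y:F, z:T. ✗
y: successors {w}; r | ~p there: w:T. ✓
z: no successors, so [](r | ~p) holds vacuously. ✓
Satisfying worlds: {v, w, y, z}.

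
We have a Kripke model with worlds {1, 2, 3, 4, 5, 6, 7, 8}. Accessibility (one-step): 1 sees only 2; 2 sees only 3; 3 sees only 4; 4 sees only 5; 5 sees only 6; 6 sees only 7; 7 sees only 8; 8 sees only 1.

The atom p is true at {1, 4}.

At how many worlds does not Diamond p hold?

1: Diamond p is F. ✓
2: Diamond p is F. ✓
3: Diamond p is T. ✗
4: Diamond p is F. ✓
5: Diamond p is F. ✓
6: Diamond p is F. ✓
7: Diamond p is F. ✓
8: Diamond p is T. ✗
Satisfying worlds: {1, 2, 4, 5, 6, 7}.

6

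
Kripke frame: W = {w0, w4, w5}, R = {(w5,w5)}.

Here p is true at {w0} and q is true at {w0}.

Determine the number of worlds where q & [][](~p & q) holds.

1

w0: q is T, [][](~p & q) is T. ✓
w4: q is F, [][](~p & q) is T. ✗
w5: q is F, [][](~p & q) is F. ✗
Satisfying worlds: {w0}.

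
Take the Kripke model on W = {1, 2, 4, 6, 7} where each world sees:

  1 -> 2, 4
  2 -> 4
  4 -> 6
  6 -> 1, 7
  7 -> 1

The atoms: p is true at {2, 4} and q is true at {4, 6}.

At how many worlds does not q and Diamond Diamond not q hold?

1

1: not q is T, Diamond Diamond not q is F. ✗
2: not q is T, Diamond Diamond not q is F. ✗
4: not q is F, Diamond Diamond not q is T. ✗
6: not q is F, Diamond Diamond not q is T. ✗
7: not q is T, Diamond Diamond not q is T. ✓
Satisfying worlds: {7}.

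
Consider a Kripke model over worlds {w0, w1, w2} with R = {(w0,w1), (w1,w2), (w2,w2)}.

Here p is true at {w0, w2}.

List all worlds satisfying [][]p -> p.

{w0, w2}

w0: [][]p is T, p is T. ✓
w1: [][]p is T, p is F. ✗
w2: [][]p is T, p is T. ✓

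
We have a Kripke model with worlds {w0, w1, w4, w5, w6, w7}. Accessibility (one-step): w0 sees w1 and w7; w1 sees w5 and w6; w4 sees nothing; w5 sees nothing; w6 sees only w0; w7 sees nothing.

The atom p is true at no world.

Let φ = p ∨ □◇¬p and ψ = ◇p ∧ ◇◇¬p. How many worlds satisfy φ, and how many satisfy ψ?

4 and 0

For p ∨ □◇¬p:
w0: p is F, □◇¬p is F. ✗
w1: p is F, □◇¬p is F. ✗
w4: p is F, □◇¬p is T. ✓
w5: p is F, □◇¬p is T. ✓
w6: p is F, □◇¬p is T. ✓
w7: p is F, □◇¬p is T. ✓
— 4 worlds.
For ◇p ∧ ◇◇¬p:
w0: ◇p is F, ◇◇¬p is T. ✗
w1: ◇p is F, ◇◇¬p is T. ✗
w4: ◇p is F, ◇◇¬p is F. ✗
w5: ◇p is F, ◇◇¬p is F. ✗
w6: ◇p is F, ◇◇¬p is T. ✗
w7: ◇p is F, ◇◇¬p is F. ✗
— 0 worlds.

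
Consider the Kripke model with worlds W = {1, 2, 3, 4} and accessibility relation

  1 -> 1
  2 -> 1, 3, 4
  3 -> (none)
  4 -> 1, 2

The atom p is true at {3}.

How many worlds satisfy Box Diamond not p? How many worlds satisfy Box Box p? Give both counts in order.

3 and 1

For Box Diamond not p:
1: successors {1}; Diamond not p there: 1:T. ✓
2: successors {1, 3, 4}; Diamond not p there: 1:T, 3:F, 4:T. ✗
3: no successors, so Box Diamond not p holds vacuously. ✓
4: successors {1, 2}; Diamond not p there: 1:T, 2:T. ✓
— 3 worlds.
For Box Box p:
1: successors {1}; Box p there: 1:F. ✗
2: successors {1, 3, 4}; Box p there: 1:F, 3:T, 4:F. ✗
3: no successors, so Box Box p holds vacuously. ✓
4: successors {1, 2}; Box p there: 1:F, 2:F. ✗
— 1 world.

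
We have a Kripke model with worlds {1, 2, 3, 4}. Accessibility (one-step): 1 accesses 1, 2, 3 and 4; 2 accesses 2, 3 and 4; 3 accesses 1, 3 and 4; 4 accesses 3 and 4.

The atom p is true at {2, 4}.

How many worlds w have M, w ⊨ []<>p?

1: successors {1, 2, 3, 4}; <>p there: 1:T, 2:T, 3:T, 4:T. ✓
2: successors {2, 3, 4}; <>p there: 2:T, 3:T, 4:T. ✓
3: successors {1, 3, 4}; <>p there: 1:T, 3:T, 4:T. ✓
4: successors {3, 4}; <>p there: 3:T, 4:T. ✓
Satisfying worlds: {1, 2, 3, 4}.

4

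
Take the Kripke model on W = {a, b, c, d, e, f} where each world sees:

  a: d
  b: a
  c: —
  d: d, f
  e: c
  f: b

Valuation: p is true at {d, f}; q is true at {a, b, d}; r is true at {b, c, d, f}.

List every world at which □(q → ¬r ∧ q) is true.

a: successors {d}; q → ¬r ∧ q there: d:F. ✗
b: successors {a}; q → ¬r ∧ q there: a:T. ✓
c: no successors, so □(q → ¬r ∧ q) holds vacuously. ✓
d: successors {d, f}; q → ¬r ∧ q there: d:F, f:T. ✗
e: successors {c}; q → ¬r ∧ q there: c:T. ✓
f: successors {b}; q → ¬r ∧ q there: b:F. ✗

{b, c, e}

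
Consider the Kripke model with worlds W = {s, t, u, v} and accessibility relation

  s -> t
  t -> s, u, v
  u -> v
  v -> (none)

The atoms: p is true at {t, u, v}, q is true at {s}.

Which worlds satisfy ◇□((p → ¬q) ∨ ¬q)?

s: successors {t}; □((p → ¬q) ∨ ¬q) there: t:T. ✓
t: successors {s, u, v}; □((p → ¬q) ∨ ¬q) there: s:T, u:T, v:T. ✓
u: successors {v}; □((p → ¬q) ∨ ¬q) there: v:T. ✓
v: no successors, so ◇□((p → ¬q) ∨ ¬q) fails. ✗

{s, t, u}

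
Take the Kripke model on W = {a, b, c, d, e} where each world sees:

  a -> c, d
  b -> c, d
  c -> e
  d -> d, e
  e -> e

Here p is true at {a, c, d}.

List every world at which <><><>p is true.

a: successors {c, d}; <><>p there: c:F, d:T. ✓
b: successors {c, d}; <><>p there: c:F, d:T. ✓
c: successors {e}; <><>p there: e:F. ✗
d: successors {d, e}; <><>p there: d:T, e:F. ✓
e: successors {e}; <><>p there: e:F. ✗

{a, b, d}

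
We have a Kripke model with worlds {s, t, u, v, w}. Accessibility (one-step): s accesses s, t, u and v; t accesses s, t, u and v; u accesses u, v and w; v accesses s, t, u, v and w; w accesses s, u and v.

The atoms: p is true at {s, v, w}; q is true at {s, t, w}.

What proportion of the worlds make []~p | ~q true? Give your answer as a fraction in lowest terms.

s: []~p is F, ~q is F. ✗
t: []~p is F, ~q is F. ✗
u: []~p is F, ~q is T. ✓
v: []~p is F, ~q is T. ✓
w: []~p is F, ~q is F. ✗
That's 2 of 5 worlds, so 2/5.

2/5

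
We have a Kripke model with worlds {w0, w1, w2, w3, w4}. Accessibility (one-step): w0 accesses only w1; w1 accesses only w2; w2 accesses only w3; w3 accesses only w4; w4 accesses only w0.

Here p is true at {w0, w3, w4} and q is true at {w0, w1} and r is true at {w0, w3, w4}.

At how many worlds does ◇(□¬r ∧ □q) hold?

1

w0: successors {w1}; □¬r ∧ □q there: w1:F. ✗
w1: successors {w2}; □¬r ∧ □q there: w2:F. ✗
w2: successors {w3}; □¬r ∧ □q there: w3:F. ✗
w3: successors {w4}; □¬r ∧ □q there: w4:F. ✗
w4: successors {w0}; □¬r ∧ □q there: w0:T. ✓
Satisfying worlds: {w4}.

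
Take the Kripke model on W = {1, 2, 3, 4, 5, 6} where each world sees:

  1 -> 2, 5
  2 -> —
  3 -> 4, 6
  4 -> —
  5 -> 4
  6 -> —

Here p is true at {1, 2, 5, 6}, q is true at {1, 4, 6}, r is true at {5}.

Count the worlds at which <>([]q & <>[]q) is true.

1

1: successors {2, 5}; []q & <>[]q there: 2:F, 5:T. ✓
2: no successors, so <>([]q & <>[]q) fails. ✗
3: successors {4, 6}; []q & <>[]q there: 4:F, 6:F. ✗
4: no successors, so <>([]q & <>[]q) fails. ✗
5: successors {4}; []q & <>[]q there: 4:F. ✗
6: no successors, so <>([]q & <>[]q) fails. ✗
Satisfying worlds: {1}.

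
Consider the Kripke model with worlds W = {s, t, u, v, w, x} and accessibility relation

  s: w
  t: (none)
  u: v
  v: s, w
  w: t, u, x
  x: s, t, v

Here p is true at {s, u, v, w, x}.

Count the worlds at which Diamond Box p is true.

4

s: successors {w}; Box p there: w:F. ✗
t: no successors, so Diamond Box p fails. ✗
u: successors {v}; Box p there: v:T. ✓
v: successors {s, w}; Box p there: s:T, w:F. ✓
w: successors {t, u, x}; Box p there: t:T, u:T, x:F. ✓
x: successors {s, t, v}; Box p there: s:T, t:T, v:T. ✓
Satisfying worlds: {u, v, w, x}.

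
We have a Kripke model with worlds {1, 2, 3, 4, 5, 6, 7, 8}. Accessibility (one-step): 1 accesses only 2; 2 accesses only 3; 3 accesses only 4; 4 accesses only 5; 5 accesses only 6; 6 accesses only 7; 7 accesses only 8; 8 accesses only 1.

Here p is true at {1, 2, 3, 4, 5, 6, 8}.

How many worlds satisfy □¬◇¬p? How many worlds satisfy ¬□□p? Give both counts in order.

For □¬◇¬p:
1: successors {2}; ¬◇¬p there: 2:T. ✓
2: successors {3}; ¬◇¬p there: 3:T. ✓
3: successors {4}; ¬◇¬p there: 4:T. ✓
4: successors {5}; ¬◇¬p there: 5:T. ✓
5: successors {6}; ¬◇¬p there: 6:F. ✗
6: successors {7}; ¬◇¬p there: 7:T. ✓
7: successors {8}; ¬◇¬p there: 8:T. ✓
8: successors {1}; ¬◇¬p there: 1:T. ✓
— 7 worlds.
For ¬□□p:
1: □□p is T. ✗
2: □□p is T. ✗
3: □□p is T. ✗
4: □□p is T. ✗
5: □□p is F. ✓
6: □□p is T. ✗
7: □□p is T. ✗
8: □□p is T. ✗
— 1 world.

7 and 1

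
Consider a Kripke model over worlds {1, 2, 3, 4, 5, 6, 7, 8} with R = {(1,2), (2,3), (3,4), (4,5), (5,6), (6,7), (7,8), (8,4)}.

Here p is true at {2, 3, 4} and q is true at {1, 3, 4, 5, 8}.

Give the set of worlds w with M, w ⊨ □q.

{2, 3, 4, 7, 8}

1: successors {2}; q there: 2:F. ✗
2: successors {3}; q there: 3:T. ✓
3: successors {4}; q there: 4:T. ✓
4: successors {5}; q there: 5:T. ✓
5: successors {6}; q there: 6:F. ✗
6: successors {7}; q there: 7:F. ✗
7: successors {8}; q there: 8:T. ✓
8: successors {4}; q there: 4:T. ✓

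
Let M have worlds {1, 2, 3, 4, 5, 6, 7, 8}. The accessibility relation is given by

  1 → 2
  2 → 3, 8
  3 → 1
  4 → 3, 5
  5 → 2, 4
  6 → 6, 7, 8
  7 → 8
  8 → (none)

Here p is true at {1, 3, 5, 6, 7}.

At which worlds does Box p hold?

1: successors {2}; p there: 2:F. ✗
2: successors {3, 8}; p there: 3:T, 8:F. ✗
3: successors {1}; p there: 1:T. ✓
4: successors {3, 5}; p there: 3:T, 5:T. ✓
5: successors {2, 4}; p there: 2:F, 4:F. ✗
6: successors {6, 7, 8}; p there: 6:T, 7:T, 8:F. ✗
7: successors {8}; p there: 8:F. ✗
8: no successors, so Box p holds vacuously. ✓

{3, 4, 8}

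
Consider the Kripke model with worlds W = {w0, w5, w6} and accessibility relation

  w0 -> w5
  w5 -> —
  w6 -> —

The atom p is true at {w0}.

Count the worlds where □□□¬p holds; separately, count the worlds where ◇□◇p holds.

3 and 1

For □□□¬p:
w0: successors {w5}; □□¬p there: w5:T. ✓
w5: no successors, so □□□¬p holds vacuously. ✓
w6: no successors, so □□□¬p holds vacuously. ✓
— 3 worlds.
For ◇□◇p:
w0: successors {w5}; □◇p there: w5:T. ✓
w5: no successors, so ◇□◇p fails. ✗
w6: no successors, so ◇□◇p fails. ✗
— 1 world.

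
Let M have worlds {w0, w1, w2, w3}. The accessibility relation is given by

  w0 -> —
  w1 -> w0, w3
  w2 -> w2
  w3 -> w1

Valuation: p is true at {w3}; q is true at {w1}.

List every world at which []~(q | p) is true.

w0: no successors, so []~(q | p) holds vacuously. ✓
w1: successors {w0, w3}; ~(q | p) there: w0:T, w3:F. ✗
w2: successors {w2}; ~(q | p) there: w2:T. ✓
w3: successors {w1}; ~(q | p) there: w1:F. ✗

{w0, w2}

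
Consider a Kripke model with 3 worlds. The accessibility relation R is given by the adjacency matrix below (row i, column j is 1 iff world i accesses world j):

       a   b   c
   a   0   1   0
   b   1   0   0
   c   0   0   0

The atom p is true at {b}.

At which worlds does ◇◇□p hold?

{a}

a: successors {b}; ◇□p there: b:T. ✓
b: successors {a}; ◇□p there: a:F. ✗
c: no successors, so ◇◇□p fails. ✗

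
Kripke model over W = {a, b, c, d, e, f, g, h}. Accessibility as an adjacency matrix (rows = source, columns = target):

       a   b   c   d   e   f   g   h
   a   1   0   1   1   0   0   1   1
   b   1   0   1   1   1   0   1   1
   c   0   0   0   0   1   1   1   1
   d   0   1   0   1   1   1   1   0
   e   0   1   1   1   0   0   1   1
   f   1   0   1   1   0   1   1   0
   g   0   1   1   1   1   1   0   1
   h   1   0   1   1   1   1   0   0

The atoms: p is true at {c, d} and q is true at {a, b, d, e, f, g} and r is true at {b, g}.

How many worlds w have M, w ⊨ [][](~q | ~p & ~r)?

a: successors {a, c, d, g, h}; [](~q | ~p & ~r) there: a:F, c:F, d:F, g:F, h:F. ✗
b: successors {a, c, d, e, g, h}; [](~q | ~p & ~r) there: a:F, c:F, d:F, e:F, g:F, h:F. ✗
c: successors {e, f, g, h}; [](~q | ~p & ~r) there: e:F, f:F, g:F, h:F. ✗
d: successors {b, d, e, f, g}; [](~q | ~p & ~r) there: b:F, d:F, e:F, f:F, g:F. ✗
e: successors {b, c, d, g, h}; [](~q | ~p & ~r) there: b:F, c:F, d:F, g:F, h:F. ✗
f: successors {a, c, d, f, g}; [](~q | ~p & ~r) there: a:F, c:F, d:F, f:F, g:F. ✗
g: successors {b, c, d, e, f, h}; [](~q | ~p & ~r) there: b:F, c:F, d:F, e:F, f:F, h:F. ✗
h: successors {a, c, d, e, f}; [](~q | ~p & ~r) there: a:F, c:F, d:F, e:F, f:F. ✗
Satisfying worlds: ∅.

0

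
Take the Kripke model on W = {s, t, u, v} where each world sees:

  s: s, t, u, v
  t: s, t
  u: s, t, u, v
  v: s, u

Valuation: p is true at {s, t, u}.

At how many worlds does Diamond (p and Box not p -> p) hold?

s: successors {s, t, u, v}; p and Box not p -> p there: s:T, t:T, u:T, v:T. ✓
t: successors {s, t}; p and Box not p -> p there: s:T, t:T. ✓
u: successors {s, t, u, v}; p and Box not p -> p there: s:T, t:T, u:T, v:T. ✓
v: successors {s, u}; p and Box not p -> p there: s:T, u:T. ✓
Satisfying worlds: {s, t, u, v}.

4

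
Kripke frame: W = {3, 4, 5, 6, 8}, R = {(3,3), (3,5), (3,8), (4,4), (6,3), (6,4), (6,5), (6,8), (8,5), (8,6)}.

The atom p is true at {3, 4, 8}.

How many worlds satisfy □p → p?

4

3: □p is F, p is T. ✓
4: □p is T, p is T. ✓
5: □p is T, p is F. ✗
6: □p is F, p is F. ✓
8: □p is F, p is T. ✓
Satisfying worlds: {3, 4, 6, 8}.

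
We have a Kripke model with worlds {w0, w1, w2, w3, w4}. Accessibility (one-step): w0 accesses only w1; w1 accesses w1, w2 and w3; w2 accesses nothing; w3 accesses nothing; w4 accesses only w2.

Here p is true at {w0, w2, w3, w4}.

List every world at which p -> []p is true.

w0: p is T, []p is F. ✗
w1: p is F, []p is F. ✓
w2: p is T, []p is T. ✓
w3: p is T, []p is T. ✓
w4: p is T, []p is T. ✓

{w1, w2, w3, w4}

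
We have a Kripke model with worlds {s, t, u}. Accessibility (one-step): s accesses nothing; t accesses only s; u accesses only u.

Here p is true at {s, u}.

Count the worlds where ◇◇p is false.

s: no successors, so ◇◇p fails. ✗
t: successors {s}; ◇p there: s:F. ✗
u: successors {u}; ◇p there: u:T. ✓
Satisfying worlds: {u}.
So ◇◇p fails at the other 2 worlds.

2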